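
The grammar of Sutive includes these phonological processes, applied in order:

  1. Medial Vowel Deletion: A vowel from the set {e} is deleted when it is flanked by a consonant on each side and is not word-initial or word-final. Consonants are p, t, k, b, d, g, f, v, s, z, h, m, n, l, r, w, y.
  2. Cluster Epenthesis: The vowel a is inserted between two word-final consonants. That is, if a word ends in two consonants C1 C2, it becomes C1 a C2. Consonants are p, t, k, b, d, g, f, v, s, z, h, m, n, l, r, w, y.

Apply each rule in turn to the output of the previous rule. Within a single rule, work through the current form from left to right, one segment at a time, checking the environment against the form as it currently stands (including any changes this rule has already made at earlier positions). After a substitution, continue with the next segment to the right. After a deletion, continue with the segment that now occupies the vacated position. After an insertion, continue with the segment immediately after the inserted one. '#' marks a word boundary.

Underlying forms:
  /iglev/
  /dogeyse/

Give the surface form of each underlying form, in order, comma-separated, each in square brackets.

[iglav], [dogyse]

/iglev/:
  1 Medial Vowel Deletion: [iglev] → [iglv]
  2 Cluster Epenthesis: [iglv] → [iglav]
/dogeyse/:
  1 Medial Vowel Deletion: [dogeyse] → [dogyse]
  2 Cluster Epenthesis: no change — [dogyse]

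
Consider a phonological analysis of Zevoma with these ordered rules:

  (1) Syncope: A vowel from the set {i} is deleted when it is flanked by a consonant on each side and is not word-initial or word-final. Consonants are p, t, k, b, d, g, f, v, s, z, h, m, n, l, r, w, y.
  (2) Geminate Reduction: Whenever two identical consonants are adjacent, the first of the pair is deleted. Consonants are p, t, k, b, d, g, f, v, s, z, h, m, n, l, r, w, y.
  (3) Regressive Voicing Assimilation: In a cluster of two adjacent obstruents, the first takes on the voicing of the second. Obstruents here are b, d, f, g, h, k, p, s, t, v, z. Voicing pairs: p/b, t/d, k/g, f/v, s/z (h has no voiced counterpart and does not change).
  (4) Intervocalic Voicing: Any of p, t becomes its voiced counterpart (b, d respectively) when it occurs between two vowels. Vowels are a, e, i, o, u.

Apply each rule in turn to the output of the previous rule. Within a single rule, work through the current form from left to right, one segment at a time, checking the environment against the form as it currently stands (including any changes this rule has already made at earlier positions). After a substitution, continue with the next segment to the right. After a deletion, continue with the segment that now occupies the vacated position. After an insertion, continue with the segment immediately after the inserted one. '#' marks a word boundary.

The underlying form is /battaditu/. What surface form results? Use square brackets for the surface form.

[badattu]

(1) Syncope: [battaditu] → [battadtu]
(2) Geminate Reduction: [battadtu] → [batadtu]
(3) Regressive Voicing Assimilation: [batadtu] → [batattu]
(4) Intervocalic Voicing: [batattu] → [badattu]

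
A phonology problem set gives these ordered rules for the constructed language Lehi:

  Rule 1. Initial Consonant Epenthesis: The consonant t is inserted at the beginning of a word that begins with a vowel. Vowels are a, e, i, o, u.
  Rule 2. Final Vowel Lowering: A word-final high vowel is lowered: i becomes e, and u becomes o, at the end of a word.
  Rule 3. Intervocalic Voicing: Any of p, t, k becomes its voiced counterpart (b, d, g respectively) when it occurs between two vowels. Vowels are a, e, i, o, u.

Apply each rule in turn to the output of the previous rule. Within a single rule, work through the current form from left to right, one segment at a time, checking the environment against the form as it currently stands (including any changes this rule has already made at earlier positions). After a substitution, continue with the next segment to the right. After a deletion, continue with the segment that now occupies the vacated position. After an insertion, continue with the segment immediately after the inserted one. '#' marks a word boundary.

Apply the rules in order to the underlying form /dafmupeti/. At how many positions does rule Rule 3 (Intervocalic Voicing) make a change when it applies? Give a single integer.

Rule 1 Initial Consonant Epenthesis: no change — [dafmupeti]
Rule 2 Final Vowel Lowering: [dafmupeti] → [dafmupete]
Rule 3 Intervocalic Voicing: [dafmupete] → [dafmubede]
Rule Rule 3 changed 2 position(s).

2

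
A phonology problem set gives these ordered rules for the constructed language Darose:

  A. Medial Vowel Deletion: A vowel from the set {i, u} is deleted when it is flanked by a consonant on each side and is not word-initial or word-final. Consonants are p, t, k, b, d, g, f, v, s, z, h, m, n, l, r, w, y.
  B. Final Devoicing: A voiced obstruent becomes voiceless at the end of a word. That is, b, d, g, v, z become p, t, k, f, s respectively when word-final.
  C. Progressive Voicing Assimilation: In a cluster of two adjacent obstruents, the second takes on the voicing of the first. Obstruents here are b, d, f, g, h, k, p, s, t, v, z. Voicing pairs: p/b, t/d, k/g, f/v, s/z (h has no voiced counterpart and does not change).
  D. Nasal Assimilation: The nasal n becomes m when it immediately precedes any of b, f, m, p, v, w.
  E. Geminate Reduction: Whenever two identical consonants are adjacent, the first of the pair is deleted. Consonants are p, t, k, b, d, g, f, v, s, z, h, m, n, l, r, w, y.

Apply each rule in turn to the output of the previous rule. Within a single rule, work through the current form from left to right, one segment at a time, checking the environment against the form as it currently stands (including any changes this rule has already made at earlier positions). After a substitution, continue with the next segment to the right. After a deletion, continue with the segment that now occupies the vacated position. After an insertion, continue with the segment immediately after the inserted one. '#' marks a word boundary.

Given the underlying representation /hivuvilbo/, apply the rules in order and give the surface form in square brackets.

A Medial Vowel Deletion: [hivuvilbo] → [hvvlbo]
B Final Devoicing: no change — [hvvlbo]
C Progressive Voicing Assimilation: [hvvlbo] → [hfflbo]
D Nasal Assimilation: no change — [hfflbo]
E Geminate Reduction: [hfflbo] → [hflbo]

[hflbo]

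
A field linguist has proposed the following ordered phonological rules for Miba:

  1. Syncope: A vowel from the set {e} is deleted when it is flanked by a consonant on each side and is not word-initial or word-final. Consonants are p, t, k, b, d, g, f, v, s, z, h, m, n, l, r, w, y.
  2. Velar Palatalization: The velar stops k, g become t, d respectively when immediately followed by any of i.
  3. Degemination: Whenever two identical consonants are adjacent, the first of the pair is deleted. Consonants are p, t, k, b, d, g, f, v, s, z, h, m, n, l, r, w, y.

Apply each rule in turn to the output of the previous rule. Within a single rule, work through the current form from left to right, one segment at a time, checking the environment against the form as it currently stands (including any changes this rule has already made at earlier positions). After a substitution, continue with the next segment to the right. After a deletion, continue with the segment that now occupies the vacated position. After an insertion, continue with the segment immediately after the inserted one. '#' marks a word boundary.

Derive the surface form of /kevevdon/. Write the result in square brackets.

1 Syncope: [kevevdon] → [kvvdon]
2 Velar Palatalization: no change — [kvvdon]
3 Degemination: [kvvdon] → [kvdon]

[kvdon]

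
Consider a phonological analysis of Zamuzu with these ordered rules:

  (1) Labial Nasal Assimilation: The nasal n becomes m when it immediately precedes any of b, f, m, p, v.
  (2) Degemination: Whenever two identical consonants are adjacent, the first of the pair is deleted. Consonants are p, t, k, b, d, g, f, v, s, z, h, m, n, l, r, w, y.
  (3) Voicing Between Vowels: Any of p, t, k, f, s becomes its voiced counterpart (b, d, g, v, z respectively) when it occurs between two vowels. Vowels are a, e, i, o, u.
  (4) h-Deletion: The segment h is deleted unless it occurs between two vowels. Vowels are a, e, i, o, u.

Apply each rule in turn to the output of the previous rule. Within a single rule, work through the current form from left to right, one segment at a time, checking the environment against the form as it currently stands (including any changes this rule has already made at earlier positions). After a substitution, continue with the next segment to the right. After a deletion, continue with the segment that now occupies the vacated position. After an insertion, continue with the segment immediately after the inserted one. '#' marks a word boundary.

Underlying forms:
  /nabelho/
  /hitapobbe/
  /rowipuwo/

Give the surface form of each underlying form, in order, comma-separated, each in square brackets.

/nabelho/:
  (1) Labial Nasal Assimilation: no change — [nabelho]
  (2) Degemination: no change — [nabelho]
  (3) Voicing Between Vowels: no change — [nabelho]
  (4) h-Deletion: [nabelho] → [nabelo]
/hitapobbe/:
  (1) Labial Nasal Assimilation: no change — [hitapobbe]
  (2) Degemination: [hitapobbe] → [hitapobe]
  (3) Voicing Between Vowels: [hitapobe] → [hidabobe]
  (4) h-Deletion: [hidabobe] → [idabobe]
/rowipuwo/:
  (1) Labial Nasal Assimilation: no change — [rowipuwo]
  (2) Degemination: no change — [rowipuwo]
  (3) Voicing Between Vowels: [rowipuwo] → [rowibuwo]
  (4) h-Deletion: no change — [rowibuwo]

[nabelo], [idabobe], [rowibuwo]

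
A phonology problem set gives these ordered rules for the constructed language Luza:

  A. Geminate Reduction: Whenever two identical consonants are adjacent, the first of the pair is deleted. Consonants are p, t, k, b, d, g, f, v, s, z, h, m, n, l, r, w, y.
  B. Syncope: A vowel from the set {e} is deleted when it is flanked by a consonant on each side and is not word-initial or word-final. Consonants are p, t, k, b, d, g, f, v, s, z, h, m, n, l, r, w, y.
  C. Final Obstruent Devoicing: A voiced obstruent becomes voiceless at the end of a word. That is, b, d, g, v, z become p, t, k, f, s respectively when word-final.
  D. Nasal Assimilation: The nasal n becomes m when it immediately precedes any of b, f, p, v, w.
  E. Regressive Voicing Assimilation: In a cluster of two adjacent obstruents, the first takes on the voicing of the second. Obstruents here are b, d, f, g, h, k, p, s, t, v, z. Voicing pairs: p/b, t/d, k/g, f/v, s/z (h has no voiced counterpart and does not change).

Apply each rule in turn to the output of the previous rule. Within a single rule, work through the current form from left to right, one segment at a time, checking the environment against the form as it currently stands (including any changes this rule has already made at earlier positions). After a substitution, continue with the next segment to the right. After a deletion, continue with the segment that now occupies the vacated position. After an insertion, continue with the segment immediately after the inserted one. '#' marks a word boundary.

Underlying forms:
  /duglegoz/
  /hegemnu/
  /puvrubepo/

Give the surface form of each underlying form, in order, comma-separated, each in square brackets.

[duglgos], [hgmnu], [puvruppo]

/duglegoz/:
  A Geminate Reduction: no change — [duglegoz]
  B Syncope: [duglegoz] → [duglgoz]
  C Final Obstruent Devoicing: [duglgoz] → [duglgos]
  D Nasal Assimilation: no change — [duglgos]
  E Regressive Voicing Assimilation: no change — [duglgos]
/hegemnu/:
  A Geminate Reduction: no change — [hegemnu]
  B Syncope: [hegemnu] → [hgmnu]
  C Final Obstruent Devoicing: no change — [hgmnu]
  D Nasal Assimilation: no change — [hgmnu]
  E Regressive Voicing Assimilation: no change — [hgmnu]
/puvrubepo/:
  A Geminate Reduction: no change — [puvrubepo]
  B Syncope: [puvrubepo] → [puvrubpo]
  C Final Obstruent Devoicing: no change — [puvrubpo]
  D Nasal Assimilation: no change — [puvrubpo]
  E Regressive Voicing Assimilation: [puvrubpo] → [puvruppo]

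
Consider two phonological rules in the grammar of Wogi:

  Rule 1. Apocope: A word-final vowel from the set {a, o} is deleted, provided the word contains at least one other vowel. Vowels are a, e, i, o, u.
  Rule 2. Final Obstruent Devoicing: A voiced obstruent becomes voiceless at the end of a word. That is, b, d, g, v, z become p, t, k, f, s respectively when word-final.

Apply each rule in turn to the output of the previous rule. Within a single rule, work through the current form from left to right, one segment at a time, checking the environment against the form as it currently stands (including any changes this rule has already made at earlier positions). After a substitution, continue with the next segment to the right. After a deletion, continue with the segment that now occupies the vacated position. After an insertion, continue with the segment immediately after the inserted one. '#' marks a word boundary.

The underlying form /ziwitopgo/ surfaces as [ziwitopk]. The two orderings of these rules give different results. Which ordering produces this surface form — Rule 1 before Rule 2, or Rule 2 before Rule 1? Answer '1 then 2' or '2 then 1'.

Order 1 then 2:
  1 Apocope: [ziwitopgo] → [ziwitopg]
  2 Final Obstruent Devoicing: [ziwitopg] → [ziwitopk]
  result: [ziwitopk]
Order 2 then 1:
  2 Final Obstruent Devoicing: no change — [ziwitopgo]
  1 Apocope: [ziwitopgo] → [ziwitopg]
  result: [ziwitopg]

1 then 2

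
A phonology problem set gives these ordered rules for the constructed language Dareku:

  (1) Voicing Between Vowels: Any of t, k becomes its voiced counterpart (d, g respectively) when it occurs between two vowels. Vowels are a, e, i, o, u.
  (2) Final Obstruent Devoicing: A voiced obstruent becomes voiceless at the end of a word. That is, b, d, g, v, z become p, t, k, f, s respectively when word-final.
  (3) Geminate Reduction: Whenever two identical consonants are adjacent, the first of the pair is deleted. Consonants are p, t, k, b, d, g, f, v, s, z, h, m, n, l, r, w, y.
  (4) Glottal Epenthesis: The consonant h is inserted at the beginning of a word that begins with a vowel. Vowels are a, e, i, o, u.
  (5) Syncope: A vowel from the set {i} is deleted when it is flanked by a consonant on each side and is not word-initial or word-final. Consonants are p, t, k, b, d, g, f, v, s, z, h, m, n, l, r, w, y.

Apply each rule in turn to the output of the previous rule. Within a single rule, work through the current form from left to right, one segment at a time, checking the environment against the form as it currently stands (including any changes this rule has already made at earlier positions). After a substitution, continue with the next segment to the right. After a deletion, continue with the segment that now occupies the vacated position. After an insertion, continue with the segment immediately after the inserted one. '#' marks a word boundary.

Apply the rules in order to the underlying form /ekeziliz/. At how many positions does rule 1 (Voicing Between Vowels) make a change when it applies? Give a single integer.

(1) Voicing Between Vowels: [ekeziliz] → [egeziliz]
(2) Final Obstruent Devoicing: [egeziliz] → [egezilis]
(3) Geminate Reduction: no change — [egezilis]
(4) Glottal Epenthesis: [egezilis] → [hegezilis]
(5) Syncope: [hegezilis] → [hegezls]
Rule 1 changed 1 position(s).

1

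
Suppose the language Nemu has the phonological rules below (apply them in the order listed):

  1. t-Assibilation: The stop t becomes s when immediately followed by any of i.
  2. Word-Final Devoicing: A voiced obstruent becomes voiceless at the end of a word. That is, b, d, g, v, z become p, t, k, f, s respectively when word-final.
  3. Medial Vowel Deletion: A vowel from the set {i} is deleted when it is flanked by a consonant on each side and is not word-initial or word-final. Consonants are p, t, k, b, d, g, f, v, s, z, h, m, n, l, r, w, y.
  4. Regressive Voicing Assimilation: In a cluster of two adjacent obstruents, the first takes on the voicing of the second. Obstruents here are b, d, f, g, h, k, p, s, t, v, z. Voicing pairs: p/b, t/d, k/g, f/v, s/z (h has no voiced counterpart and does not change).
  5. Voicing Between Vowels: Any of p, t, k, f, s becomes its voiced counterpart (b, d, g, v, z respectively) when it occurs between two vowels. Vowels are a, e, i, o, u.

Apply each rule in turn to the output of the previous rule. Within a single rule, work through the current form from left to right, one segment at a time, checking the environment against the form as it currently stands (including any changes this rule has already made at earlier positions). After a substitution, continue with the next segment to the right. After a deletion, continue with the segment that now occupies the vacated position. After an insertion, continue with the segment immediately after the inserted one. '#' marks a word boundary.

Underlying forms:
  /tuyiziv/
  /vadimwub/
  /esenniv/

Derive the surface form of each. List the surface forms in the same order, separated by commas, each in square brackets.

[tuysf], [vadmwup], [ezennf]

/tuyiziv/:
  1 t-Assibilation: no change — [tuyiziv]
  2 Word-Final Devoicing: [tuyiziv] → [tuyizif]
  3 Medial Vowel Deletion: [tuyizif] → [tuyzf]
  4 Regressive Voicing Assimilation: [tuyzf] → [tuysf]
  5 Voicing Between Vowels: no change — [tuysf]
/vadimwub/:
  1 t-Assibilation: no change — [vadimwub]
  2 Word-Final Devoicing: [vadimwub] → [vadimwup]
  3 Medial Vowel Deletion: [vadimwup] → [vadmwup]
  4 Regressive Voicing Assimilation: no change — [vadmwup]
  5 Voicing Between Vowels: no change — [vadmwup]
/esenniv/:
  1 t-Assibilation: no change — [esenniv]
  2 Word-Final Devoicing: [esenniv] → [esennif]
  3 Medial Vowel Deletion: [esennif] → [esennf]
  4 Regressive Voicing Assimilation: no change — [esennf]
  5 Voicing Between Vowels: [esennf] → [ezennf]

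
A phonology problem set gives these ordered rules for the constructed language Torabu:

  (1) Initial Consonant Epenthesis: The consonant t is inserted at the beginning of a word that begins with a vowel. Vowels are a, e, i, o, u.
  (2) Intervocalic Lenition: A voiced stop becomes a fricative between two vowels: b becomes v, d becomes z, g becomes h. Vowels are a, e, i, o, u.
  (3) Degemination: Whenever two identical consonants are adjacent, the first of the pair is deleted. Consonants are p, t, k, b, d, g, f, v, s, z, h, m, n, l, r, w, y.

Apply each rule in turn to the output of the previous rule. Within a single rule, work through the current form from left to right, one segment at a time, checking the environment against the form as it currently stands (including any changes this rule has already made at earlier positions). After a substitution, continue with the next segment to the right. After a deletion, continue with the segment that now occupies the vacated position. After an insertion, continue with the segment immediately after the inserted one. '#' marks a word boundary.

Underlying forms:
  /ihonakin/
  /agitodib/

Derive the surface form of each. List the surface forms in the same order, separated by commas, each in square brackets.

/ihonakin/:
  (1) Initial Consonant Epenthesis: [ihonakin] → [tihonakin]
  (2) Intervocalic Lenition: no change — [tihonakin]
  (3) Degemination: no change — [tihonakin]
/agitodib/:
  (1) Initial Consonant Epenthesis: [agitodib] → [tagitodib]
  (2) Intervocalic Lenition: [tagitodib] → [tahitozib]
  (3) Degemination: no change — [tahitozib]

[tihonakin], [tahitozib]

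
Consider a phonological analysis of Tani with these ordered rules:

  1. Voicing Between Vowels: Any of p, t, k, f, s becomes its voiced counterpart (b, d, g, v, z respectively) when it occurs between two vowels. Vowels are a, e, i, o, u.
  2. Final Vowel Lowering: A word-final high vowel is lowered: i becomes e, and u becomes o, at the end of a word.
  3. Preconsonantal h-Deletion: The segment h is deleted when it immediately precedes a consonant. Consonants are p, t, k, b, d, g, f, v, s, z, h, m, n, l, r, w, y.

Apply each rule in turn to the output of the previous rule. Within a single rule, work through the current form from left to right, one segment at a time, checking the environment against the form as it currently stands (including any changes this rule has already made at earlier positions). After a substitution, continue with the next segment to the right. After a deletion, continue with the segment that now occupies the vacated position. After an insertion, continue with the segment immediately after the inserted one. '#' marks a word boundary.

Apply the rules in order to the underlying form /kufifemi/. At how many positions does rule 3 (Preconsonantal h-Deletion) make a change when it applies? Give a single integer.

1 Voicing Between Vowels: [kufifemi] → [kuvivemi]
2 Final Vowel Lowering: [kuvivemi] → [kuviveme]
3 Preconsonantal h-Deletion: no change — [kuviveme]
Rule 3 changed 0 position(s).

0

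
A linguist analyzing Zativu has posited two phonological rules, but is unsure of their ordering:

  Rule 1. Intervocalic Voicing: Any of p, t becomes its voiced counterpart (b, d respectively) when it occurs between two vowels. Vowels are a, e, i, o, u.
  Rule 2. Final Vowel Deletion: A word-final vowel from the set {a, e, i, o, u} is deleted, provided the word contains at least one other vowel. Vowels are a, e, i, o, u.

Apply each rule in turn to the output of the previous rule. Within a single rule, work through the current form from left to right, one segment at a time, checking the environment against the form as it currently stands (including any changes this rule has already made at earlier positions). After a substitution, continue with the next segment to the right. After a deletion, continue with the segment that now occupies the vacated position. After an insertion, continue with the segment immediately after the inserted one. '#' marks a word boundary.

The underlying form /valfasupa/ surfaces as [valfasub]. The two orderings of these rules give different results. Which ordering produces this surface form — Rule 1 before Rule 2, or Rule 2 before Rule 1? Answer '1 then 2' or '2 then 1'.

Order 1 then 2:
  1 Intervocalic Voicing: [valfasupa] → [valfasuba]
  2 Final Vowel Deletion: [valfasuba] → [valfasub]
  result: [valfasub]
Order 2 then 1:
  2 Final Vowel Deletion: [valfasupa] → [valfasup]
  1 Intervocalic Voicing: no change — [valfasup]
  result: [valfasup]

1 then 2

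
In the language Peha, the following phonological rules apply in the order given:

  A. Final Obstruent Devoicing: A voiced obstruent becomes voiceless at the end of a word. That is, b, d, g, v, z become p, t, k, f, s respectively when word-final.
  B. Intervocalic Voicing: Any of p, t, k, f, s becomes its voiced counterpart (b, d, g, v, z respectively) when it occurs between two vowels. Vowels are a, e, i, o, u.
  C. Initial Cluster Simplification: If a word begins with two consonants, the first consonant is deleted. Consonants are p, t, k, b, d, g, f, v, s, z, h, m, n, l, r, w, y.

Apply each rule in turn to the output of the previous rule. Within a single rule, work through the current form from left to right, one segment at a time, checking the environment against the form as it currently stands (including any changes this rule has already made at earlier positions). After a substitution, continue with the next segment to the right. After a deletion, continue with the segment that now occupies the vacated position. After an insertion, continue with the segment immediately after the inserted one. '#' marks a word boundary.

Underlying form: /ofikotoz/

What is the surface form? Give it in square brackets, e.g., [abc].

[ovigodos]

A Final Obstruent Devoicing: [ofikotoz] → [ofikotos]
B Intervocalic Voicing: [ofikotos] → [ovigodos]
C Initial Cluster Simplification: no change — [ovigodos]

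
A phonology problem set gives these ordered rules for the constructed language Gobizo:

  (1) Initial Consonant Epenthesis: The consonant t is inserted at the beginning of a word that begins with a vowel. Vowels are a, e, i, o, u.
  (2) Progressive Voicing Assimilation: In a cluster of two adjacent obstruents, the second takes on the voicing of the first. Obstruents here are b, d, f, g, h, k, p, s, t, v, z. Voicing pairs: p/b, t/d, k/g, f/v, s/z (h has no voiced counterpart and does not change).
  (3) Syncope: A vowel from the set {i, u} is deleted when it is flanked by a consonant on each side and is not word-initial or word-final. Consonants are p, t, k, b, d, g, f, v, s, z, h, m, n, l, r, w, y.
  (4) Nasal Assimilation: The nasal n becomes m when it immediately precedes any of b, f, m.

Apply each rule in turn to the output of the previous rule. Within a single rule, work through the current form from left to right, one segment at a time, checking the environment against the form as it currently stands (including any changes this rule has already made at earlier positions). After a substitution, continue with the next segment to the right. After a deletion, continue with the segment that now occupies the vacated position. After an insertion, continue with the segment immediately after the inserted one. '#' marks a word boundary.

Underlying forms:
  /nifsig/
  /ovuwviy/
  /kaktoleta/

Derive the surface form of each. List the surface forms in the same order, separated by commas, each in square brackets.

[mfsg], [tovwvy], [kaktoleta]

/nifsig/:
  (1) Initial Consonant Epenthesis: no change — [nifsig]
  (2) Progressive Voicing Assimilation: no change — [nifsig]
  (3) Syncope: [nifsig] → [nfsg]
  (4) Nasal Assimilation: [nfsg] → [mfsg]
/ovuwviy/:
  (1) Initial Consonant Epenthesis: [ovuwviy] → [tovuwviy]
  (2) Progressive Voicing Assimilation: no change — [tovuwviy]
  (3) Syncope: [tovuwviy] → [tovwvy]
  (4) Nasal Assimilation: no change — [tovwvy]
/kaktoleta/:
  (1) Initial Consonant Epenthesis: no change — [kaktoleta]
  (2) Progressive Voicing Assimilation: no change — [kaktoleta]
  (3) Syncope: no change — [kaktoleta]
  (4) Nasal Assimilation: no change — [kaktoleta]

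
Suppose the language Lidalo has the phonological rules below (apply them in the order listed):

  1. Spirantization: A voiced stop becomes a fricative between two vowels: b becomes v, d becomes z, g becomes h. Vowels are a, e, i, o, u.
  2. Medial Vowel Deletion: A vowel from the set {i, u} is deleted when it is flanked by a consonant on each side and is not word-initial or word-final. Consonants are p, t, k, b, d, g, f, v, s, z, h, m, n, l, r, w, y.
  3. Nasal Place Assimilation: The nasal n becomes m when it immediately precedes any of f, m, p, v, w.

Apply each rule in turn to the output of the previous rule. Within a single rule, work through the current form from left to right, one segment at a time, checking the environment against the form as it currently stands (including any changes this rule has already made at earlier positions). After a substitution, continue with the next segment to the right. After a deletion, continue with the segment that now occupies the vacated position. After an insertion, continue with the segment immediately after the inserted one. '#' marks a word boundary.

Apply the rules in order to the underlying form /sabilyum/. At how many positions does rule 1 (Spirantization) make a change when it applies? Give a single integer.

1

1 Spirantization: [sabilyum] → [savilyum]
2 Medial Vowel Deletion: [savilyum] → [savlym]
3 Nasal Place Assimilation: no change — [savlym]
Rule 1 changed 1 position(s).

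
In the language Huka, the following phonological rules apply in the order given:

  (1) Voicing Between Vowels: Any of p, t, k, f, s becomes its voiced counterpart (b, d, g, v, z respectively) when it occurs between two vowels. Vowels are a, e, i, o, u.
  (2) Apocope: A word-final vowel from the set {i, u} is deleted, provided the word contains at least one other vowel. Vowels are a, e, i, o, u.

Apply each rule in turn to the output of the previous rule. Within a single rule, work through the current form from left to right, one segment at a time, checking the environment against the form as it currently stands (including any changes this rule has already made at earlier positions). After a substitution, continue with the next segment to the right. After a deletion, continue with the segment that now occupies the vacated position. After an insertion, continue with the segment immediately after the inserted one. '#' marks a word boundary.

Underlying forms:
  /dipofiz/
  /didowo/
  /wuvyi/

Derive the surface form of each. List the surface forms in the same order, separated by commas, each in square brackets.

/dipofiz/:
  (1) Voicing Between Vowels: [dipofiz] → [diboviz]
  (2) Apocope: no change — [diboviz]
/didowo/:
  (1) Voicing Between Vowels: no change — [didowo]
  (2) Apocope: no change — [didowo]
/wuvyi/:
  (1) Voicing Between Vowels: no change — [wuvyi]
  (2) Apocope: [wuvyi] → [wuvy]

[diboviz], [didowo], [wuvy]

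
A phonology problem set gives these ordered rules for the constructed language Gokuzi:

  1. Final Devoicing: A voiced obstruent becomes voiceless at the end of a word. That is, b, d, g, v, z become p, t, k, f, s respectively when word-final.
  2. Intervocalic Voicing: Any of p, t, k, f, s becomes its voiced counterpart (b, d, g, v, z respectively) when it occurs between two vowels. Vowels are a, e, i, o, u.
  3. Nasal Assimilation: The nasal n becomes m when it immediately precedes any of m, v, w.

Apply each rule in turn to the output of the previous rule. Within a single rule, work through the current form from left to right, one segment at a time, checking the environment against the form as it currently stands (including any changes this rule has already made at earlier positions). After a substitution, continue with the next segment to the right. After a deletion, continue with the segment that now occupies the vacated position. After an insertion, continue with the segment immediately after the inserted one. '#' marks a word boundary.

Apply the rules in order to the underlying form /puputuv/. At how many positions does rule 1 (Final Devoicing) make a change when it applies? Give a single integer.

1

1 Final Devoicing: [puputuv] → [puputuf]
2 Intervocalic Voicing: [puputuf] → [pubuduf]
3 Nasal Assimilation: no change — [pubuduf]
Rule 1 changed 1 position(s).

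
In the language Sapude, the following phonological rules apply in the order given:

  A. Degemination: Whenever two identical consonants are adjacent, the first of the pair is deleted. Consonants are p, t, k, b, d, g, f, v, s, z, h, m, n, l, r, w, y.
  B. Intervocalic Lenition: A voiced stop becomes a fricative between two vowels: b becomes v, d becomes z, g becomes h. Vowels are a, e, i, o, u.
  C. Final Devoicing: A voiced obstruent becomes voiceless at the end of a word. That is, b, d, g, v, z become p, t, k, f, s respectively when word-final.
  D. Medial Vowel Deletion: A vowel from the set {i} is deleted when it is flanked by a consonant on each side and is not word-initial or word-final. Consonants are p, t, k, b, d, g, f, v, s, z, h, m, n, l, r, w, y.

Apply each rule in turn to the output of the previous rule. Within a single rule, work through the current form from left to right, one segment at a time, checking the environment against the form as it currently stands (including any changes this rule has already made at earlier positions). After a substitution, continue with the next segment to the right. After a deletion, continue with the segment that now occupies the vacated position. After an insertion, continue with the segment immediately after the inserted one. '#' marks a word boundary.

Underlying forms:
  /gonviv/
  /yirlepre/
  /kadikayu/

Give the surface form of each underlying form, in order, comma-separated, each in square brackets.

[gonvf], [yrlepre], [kazkayu]

/gonviv/:
  A Degemination: no change — [gonviv]
  B Intervocalic Lenition: no change — [gonviv]
  C Final Devoicing: [gonviv] → [gonvif]
  D Medial Vowel Deletion: [gonvif] → [gonvf]
/yirlepre/:
  A Degemination: no change — [yirlepre]
  B Intervocalic Lenition: no change — [yirlepre]
  C Final Devoicing: no change — [yirlepre]
  D Medial Vowel Deletion: [yirlepre] → [yrlepre]
/kadikayu/:
  A Degemination: no change — [kadikayu]
  B Intervocalic Lenition: [kadikayu] → [kazikayu]
  C Final Devoicing: no change — [kazikayu]
  D Medial Vowel Deletion: [kazikayu] → [kazkayu]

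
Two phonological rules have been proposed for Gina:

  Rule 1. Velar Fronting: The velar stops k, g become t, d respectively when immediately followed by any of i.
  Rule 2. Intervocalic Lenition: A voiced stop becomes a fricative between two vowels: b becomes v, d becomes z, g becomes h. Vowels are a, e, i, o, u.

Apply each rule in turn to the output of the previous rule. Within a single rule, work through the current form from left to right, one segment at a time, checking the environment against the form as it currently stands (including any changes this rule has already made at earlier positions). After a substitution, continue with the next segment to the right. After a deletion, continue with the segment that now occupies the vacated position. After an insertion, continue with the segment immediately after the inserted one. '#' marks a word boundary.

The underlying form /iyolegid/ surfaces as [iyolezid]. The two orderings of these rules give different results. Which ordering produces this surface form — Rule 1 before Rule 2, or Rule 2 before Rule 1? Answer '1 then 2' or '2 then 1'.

1 then 2

Order 1 then 2:
  1 Velar Fronting: [iyolegid] → [iyoledid]
  2 Intervocalic Lenition: [iyoledid] → [iyolezid]
  result: [iyolezid]
Order 2 then 1:
  2 Intervocalic Lenition: [iyolegid] → [iyolehid]
  1 Velar Fronting: no change — [iyolehid]
  result: [iyolehid]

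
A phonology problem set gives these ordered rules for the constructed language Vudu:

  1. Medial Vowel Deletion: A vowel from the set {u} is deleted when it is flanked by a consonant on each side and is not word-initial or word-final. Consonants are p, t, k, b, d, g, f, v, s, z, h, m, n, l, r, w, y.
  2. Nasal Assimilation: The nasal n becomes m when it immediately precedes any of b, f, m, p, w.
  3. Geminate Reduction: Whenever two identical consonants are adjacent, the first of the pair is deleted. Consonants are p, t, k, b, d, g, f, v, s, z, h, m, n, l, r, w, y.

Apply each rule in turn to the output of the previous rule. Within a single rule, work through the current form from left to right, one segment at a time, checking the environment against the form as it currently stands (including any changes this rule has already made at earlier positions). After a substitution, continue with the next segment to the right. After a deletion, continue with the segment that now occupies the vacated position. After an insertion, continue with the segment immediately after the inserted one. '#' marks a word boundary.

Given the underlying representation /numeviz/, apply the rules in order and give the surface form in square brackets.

[meviz]

1 Medial Vowel Deletion: [numeviz] → [nmeviz]
2 Nasal Assimilation: [nmeviz] → [mmeviz]
3 Geminate Reduction: [mmeviz] → [meviz]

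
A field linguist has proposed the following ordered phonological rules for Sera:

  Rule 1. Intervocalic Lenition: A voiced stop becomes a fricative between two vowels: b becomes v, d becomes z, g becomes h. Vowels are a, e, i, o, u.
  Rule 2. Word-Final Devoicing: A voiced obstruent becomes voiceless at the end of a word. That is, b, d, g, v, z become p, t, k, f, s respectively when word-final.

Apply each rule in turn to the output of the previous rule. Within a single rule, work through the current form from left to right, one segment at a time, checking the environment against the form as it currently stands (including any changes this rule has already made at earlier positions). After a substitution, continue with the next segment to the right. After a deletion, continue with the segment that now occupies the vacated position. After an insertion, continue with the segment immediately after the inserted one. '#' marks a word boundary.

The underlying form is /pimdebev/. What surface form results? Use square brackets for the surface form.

[pimdevef]

Rule 1 Intervocalic Lenition: [pimdebev] → [pimdevev]
Rule 2 Word-Final Devoicing: [pimdevev] → [pimdevef]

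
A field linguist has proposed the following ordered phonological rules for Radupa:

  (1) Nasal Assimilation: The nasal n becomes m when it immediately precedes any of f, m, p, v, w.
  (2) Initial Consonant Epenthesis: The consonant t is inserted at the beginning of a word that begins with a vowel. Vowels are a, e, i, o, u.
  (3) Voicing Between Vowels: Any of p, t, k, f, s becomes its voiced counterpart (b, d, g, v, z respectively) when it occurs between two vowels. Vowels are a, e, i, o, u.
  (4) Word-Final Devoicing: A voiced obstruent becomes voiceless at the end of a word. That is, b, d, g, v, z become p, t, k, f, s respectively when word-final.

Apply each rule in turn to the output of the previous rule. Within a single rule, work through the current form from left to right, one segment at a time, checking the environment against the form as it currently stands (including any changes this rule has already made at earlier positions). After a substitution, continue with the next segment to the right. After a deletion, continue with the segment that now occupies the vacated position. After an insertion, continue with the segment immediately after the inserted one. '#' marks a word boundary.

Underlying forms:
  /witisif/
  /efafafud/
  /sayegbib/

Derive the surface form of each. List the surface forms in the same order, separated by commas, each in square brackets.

/witisif/:
  (1) Nasal Assimilation: no change — [witisif]
  (2) Initial Consonant Epenthesis: no change — [witisif]
  (3) Voicing Between Vowels: [witisif] → [widizif]
  (4) Word-Final Devoicing: no change — [widizif]
/efafafud/:
  (1) Nasal Assimilation: no change — [efafafud]
  (2) Initial Consonant Epenthesis: [efafafud] → [tefafafud]
  (3) Voicing Between Vowels: [tefafafud] → [tevavavud]
  (4) Word-Final Devoicing: [tevavavud] → [tevavavut]
/sayegbib/:
  (1) Nasal Assimilation: no change — [sayegbib]
  (2) Initial Consonant Epenthesis: no change — [sayegbib]
  (3) Voicing Between Vowels: no change — [sayegbib]
  (4) Word-Final Devoicing: [sayegbib] → [sayegbip]

[widizif], [tevavavut], [sayegbip]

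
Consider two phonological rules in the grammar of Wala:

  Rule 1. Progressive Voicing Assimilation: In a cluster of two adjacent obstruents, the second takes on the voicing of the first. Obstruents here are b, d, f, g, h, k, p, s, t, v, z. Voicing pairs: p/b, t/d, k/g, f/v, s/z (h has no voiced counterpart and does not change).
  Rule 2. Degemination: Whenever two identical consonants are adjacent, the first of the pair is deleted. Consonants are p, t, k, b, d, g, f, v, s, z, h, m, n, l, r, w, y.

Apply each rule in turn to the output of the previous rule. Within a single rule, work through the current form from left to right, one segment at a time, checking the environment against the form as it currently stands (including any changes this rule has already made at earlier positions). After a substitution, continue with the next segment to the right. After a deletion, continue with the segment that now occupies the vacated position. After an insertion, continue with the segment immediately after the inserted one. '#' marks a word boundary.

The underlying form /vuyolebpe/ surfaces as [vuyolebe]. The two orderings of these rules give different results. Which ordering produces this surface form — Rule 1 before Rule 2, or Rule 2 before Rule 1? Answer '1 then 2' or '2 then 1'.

1 then 2

Order 1 then 2:
  1 Progressive Voicing Assimilation: [vuyolebpe] → [vuyolebbe]
  2 Degemination: [vuyolebbe] → [vuyolebe]
  result: [vuyolebe]
Order 2 then 1:
  2 Degemination: no change — [vuyolebpe]
  1 Progressive Voicing Assimilation: [vuyolebpe] → [vuyolebbe]
  result: [vuyolebbe]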